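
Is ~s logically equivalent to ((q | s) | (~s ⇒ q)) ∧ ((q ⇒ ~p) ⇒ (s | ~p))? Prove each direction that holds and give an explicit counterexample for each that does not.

[⇒] This fails. Under q = F, s = F, p = F, the left side is true but the right side is false.

[⇐] This fails. Under q = F, s = T, p = F, the left side is false but the right side is true.

Both directions fail.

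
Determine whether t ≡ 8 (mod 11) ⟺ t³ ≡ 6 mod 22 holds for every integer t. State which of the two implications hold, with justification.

Only the converse holds.

[⇒] This fails: take t = 19. Then 19 ≡ 8 (mod 11), but 19³ = 6859 ≡ 17 (mod 22), not 6.

[⇐] Conversely, the residues r modulo 22 with r³ ≡ 6 (mod 22) are exactly {8}, and each is ≡ 8 (mod 11).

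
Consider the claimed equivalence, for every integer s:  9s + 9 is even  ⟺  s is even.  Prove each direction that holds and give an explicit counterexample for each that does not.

Neither implication holds.

(⟹) This fails: s = 1 gives 9s + 9 = 18, which is even, but 1 is odd, not even.

(⟸) This also fails: s = 0 is even, but 9s + 9 = 9 is odd, not even.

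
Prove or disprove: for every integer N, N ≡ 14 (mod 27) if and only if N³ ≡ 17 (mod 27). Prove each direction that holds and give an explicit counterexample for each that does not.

(→) Suppose N ≡ 14 (mod 27). Write N = 27j + 14. Then (27j + 14)³ = 19683j³ + 30618j² + 15876j + 2744 = 27(729j³ + 1134j² + 588j + 101) + 17, so N³ ≡ 17 (mod 27).

(←) This fails: take N = 5. Then 5³ = 125 ≡ 17 (mod 27), yet 5 ≡ 5 (mod 27), not 14.

Only the forward implication holds.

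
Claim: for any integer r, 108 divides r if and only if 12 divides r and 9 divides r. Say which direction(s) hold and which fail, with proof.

Forward direction. If 108 ∣ r, write r = 108q. Since 108 = 9·12, r = 12·(9q), so 12 ∣ r; and since 108 = 12·9, r = 9·(12q), so 9 ∣ r.

Converse. This fails: take r = 36. Both 12 ∣ 36 and 9 ∣ 36, yet 36 is not a multiple of 108 (since 36 = 0·108 + 36), so 108 ∤ 36.

(⇒) holds; (⇐) fails.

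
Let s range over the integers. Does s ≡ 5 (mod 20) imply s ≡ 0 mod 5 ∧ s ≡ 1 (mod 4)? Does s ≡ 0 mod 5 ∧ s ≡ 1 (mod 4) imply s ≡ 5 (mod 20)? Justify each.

Both directions hold.

[⇐] If s ≡ 0 (mod 5) and s ≡ 1 (mod 4), then by the Chinese remainder theorem s ≡ 5 (mod 20). This is exactly s ≡ 5 (mod 20).

[⇒] Suppose s ≡ 5 (mod 20); write s = 20j + 5. Since 5 ∣ 20, reducing mod 5 gives s ≡ 5 ≡ 0 (mod 5); since 4 ∣ 20, reducing mod 4 gives s ≡ 5 ≡ 1 (mod 4).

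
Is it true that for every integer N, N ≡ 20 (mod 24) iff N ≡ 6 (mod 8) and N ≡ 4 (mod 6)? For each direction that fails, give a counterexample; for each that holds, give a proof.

(⟹) This fails: N = 20 gives 20 ≡ 20 (mod 24) but 20 ≡ 4 (mod 8), so the conjunction on the right does not hold.

(⟸) This fails: N = 22 satisfies both congruences on the right (22 ≡ 6 mod 8 and 22 ≡ 4 mod 6) yet 22 ≡ 22 (mod 24), not 20.

Both directions fail.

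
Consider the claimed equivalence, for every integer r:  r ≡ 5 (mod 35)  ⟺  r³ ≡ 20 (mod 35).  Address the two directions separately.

The forward direction holds; the converse fails.

(⇒) Suppose r ≡ 5 (mod 35). Write r = 35j + 5. Then (35j + 5)³ = 42875j³ + 18375j² + 2625j + 125 = 35(1225j³ + 525j² + 75j + 3) + 20, so r³ ≡ 20 (mod 35).

(⇐) This fails: take r = 10. Then 10³ = 1000 ≡ 20 (mod 35), yet 10 ≡ 10 (mod 35), not 5.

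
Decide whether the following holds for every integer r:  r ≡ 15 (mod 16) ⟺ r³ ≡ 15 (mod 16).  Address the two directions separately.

Both implications hold.

Forward direction. Suppose r ≡ 15 (mod 16). Write r = 16j + 15. Then (16j + 15)³ = 4096j³ + 11520j² + 10800j + 3375 = 16(256j³ + 720j² + 675j + 210) + 15, so r³ ≡ 15 (mod 16).

Converse. Suppose r³ ≡ 15 (mod 16). The only residue r in {0, …, 15} with r³ ≡ 15 (mod 16) is r = 15, so r ≡ 15 (mod 16).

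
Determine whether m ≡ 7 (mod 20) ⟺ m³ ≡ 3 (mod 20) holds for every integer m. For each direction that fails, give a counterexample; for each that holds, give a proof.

(⟹) Suppose m ≡ 7 (mod 20). Write m = 20j + 7. Then (20j + 7)³ = 8000j³ + 8400j² + 2940j + 343 = 20(400j³ + 420j² + 147j + 17) + 3, so m³ ≡ 3 (mod 20).

(⟸) Conversely, suppose m³ ≡ 3 (mod 20). The only residue r in {0, …, 19} with r³ ≡ 3 (mod 20) is r = 7, so m ≡ 7 (mod 20).

Equivalent; both directions hold.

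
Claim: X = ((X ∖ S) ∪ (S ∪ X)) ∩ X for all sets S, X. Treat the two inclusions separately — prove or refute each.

Both inclusions hold; the sets are equal.

(⊆) Let x ∈ X. Then either x ∈ X and x ∉ S; or x ∈ S ∩ X. In each case x ∈ ((X ∖ S) ∪ (S ∪ X)) ∩ X, so X ⊆ ((X ∖ S) ∪ (S ∪ X)) ∩ X.

(⊇) Let x ∈ ((X ∖ S) ∪ (S ∪ X)) ∩ X. Then either x ∈ X and x ∉ S; or x ∈ S ∩ X. In each case x ∈ X, so ((X ∖ S) ∪ (S ∪ X)) ∩ X ⊆ X.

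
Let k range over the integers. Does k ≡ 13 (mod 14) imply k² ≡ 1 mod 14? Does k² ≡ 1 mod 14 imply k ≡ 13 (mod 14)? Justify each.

(⇒) holds; (⇐) fails.

[⇒] Suppose k ≡ 13 (mod 14). Write k = 14j + 13. Then (14j + 13)² = 196j² + 364j + 169 = 14(14j² + 26j + 12) + 1, so k² ≡ 1 (mod 14).

[⇐] This fails: take k = 1. Then 1² = 1 ≡ 1 (mod 14), yet 1 ≡ 1 (mod 14), not 13.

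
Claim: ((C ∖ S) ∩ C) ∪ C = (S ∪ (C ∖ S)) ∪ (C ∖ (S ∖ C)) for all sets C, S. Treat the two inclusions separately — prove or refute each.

Only the forward inclusion holds.

Forward inclusion. Let x ∈ ((C ∖ S) ∩ C) ∪ C. Then either x ∈ C and x ∉ S; or x ∈ C ∩ S. In each case x ∈ (S ∪ (C ∖ S)) ∪ (C ∖ (S ∖ C)), so ((C ∖ S) ∩ C) ∪ C ⊆ (S ∪ (C ∖ S)) ∪ (C ∖ (S ∖ C)).

Reverse inclusion. This inclusion fails. Take C = ∅, S = {1}; then 1 ∈ (S ∪ (C ∖ S)) ∪ (C ∖ (S ∖ C)) but 1 ∉ ((C ∖ S) ∩ C) ∪ C.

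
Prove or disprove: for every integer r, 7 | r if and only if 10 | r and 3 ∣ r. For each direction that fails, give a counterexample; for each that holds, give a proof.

(⇒) This fails: take r = 7. Certainly 7 ∣ 7, but 10 ∤ 7.

(⇐) This fails: take r = 30. Both 10 ∣ 30 and 3 ∣ 30, yet 30 is not a multiple of 7 (since 30 = 4·7 + 2), so 7 ∤ 30.

Both directions fail.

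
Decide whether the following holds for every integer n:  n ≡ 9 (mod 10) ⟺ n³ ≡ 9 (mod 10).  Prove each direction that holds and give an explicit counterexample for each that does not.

[⇒] Suppose n ≡ 9 (mod 10). Write n = 10j + 9. Then (10j + 9)³ = 1000j³ + 2700j² + 2430j + 729 = 10(100j³ + 270j² + 243j + 72) + 9, so n³ ≡ 9 (mod 10).

[⇐] For the converse, argue contrapositively. If n ≢ 9 (mod 10), then n is congruent to one of 0, 1, 2, 3, 4, 5, 6, 7, 8 modulo 10, and these give n³ ≡ 0, 1, 8, 7, 4, 5, 6, 3, 2 respectively — never 9.

Equivalent; both directions hold.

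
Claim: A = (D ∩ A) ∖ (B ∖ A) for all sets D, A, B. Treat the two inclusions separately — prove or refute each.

Only the reverse inclusion holds.

(⊆) This inclusion fails. Take D = ∅, A = {1}, B = ∅; then 1 ∈ A but 1 ∉ (D ∩ A) ∖ (B ∖ A).

(⊇) Let x ∈ (D ∩ A) ∖ (B ∖ A). Then either x ∈ D ∩ A and x ∉ B; or x ∈ D ∩ A ∩ B. In each case x ∈ A, so (D ∩ A) ∖ (B ∖ A) ⊆ A.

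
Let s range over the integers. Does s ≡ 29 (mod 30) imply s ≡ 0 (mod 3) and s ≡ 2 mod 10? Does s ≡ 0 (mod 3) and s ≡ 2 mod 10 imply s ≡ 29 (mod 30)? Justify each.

Both directions fail.

(⟹) This fails: s = 29 gives 29 ≡ 29 (mod 30) but 29 ≡ 2 (mod 3), so the conjunction on the right does not hold.

(⟸) This fails: s = 12 satisfies both congruences on the right (12 ≡ 0 mod 3 and 12 ≡ 2 mod 10) yet 12 ≡ 12 (mod 30), not 29.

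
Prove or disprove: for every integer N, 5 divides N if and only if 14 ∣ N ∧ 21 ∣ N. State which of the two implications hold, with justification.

Both directions fail.

(→) This fails: take N = 5. Certainly 5 ∣ 5, but 14 ∤ 5.

(←) This fails: take N = 42. Both 14 ∣ 42 and 21 ∣ 42, yet 42 is not a multiple of 5 (since 42 = 8·5 + 2), so 5 ∤ 42.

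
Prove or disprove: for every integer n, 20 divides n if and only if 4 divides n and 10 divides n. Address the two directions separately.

Forward direction. If 20 ∣ n, write n = 20q. Since 20 = 5·4, n = 4·(5q), so 4 ∣ n; and since 20 = 2·10, n = 10·(2q), so 10 ∣ n.

Converse. Suppose 4 ∣ n and 10 ∣ n. Any common multiple of 4 and 10 is a multiple of their lcm; here lcm(4, 10) = 4·10/gcd(4, 10) = 40/2 = 20, so 20 ∣ n.

Both directions hold.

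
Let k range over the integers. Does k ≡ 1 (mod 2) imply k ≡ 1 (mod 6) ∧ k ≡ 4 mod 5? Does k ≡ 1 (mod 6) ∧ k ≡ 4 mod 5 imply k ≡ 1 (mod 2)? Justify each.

(⇒) This fails: k = 1 gives 1 ≡ 1 (mod 2) but 1 ≡ 1 (mod 5), so the conjunction on the right does not hold.

(⇐) Conversely, if k ≡ 1 (mod 6) and k ≡ 4 (mod 5), then by the Chinese remainder theorem k ≡ 19 (mod 30). Since 19 ≡ 1 (mod 2) and 2 ∣ 30, we get k ≡ 1 (mod 2).

Not equivalent: only (⇐) holds.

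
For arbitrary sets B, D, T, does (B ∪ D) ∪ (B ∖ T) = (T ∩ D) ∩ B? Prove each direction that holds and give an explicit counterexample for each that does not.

(⟹) This inclusion fails. Take B = {1}, D = ∅, T = ∅; then 1 ∈ (B ∪ D) ∪ (B ∖ T) but 1 ∉ (T ∩ D) ∩ B.

(⟸) Let x ∈ (T ∩ D) ∩ B. Then x ∈ B ∩ D ∩ T, from which x ∈ (B ∪ D) ∪ (B ∖ T).

(⊆) fails; (⊇) holds.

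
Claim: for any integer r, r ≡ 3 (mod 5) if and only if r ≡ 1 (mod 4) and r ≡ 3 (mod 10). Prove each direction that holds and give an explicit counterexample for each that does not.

(←) If r ≡ 1 (mod 4) and r ≡ 3 (mod 10), then by the Chinese remainder theorem r ≡ 13 (mod 20). Since 13 ≡ 3 (mod 5) and 5 ∣ 20, we get r ≡ 3 (mod 5).

(→) This fails: r = 8 gives 8 ≡ 3 (mod 5) but 8 ≡ 0 (mod 4), so the conjunction on the right does not hold.

Only the converse holds.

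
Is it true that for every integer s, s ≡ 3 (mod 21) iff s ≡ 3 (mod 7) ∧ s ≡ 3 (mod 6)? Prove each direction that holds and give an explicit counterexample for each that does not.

Only the reverse direction holds.

(⟹) This fails: s = 24 gives 24 ≡ 3 (mod 21) but 24 ≡ 0 (mod 6), so the conjunction on the right does not hold.

(⟸) Conversely, if s ≡ 3 (mod 7) and s ≡ 3 (mod 6), then by the Chinese remainder theorem s ≡ 3 (mod 42). Since 3 ≡ 3 (mod 21) and 21 ∣ 42, we get s ≡ 3 (mod 21).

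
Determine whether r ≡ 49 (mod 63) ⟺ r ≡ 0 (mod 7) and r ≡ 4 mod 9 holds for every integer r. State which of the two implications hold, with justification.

Equivalent; both directions hold.

(⟹) Suppose r ≡ 49 (mod 63); write r = 63j + 49. Since 7 ∣ 63, reducing mod 7 gives r ≡ 49 ≡ 0 (mod 7); since 9 ∣ 63, reducing mod 9 gives r ≡ 49 ≡ 4 (mod 9).

(⟸) Conversely, if r ≡ 0 (mod 7) and r ≡ 4 (mod 9), then by the Chinese remainder theorem r ≡ 49 (mod 63). This is exactly r ≡ 49 (mod 63).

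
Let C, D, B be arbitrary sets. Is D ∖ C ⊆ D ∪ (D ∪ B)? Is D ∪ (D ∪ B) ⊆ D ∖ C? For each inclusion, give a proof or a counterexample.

Forward inclusion. Let x ∈ D ∖ C. Then either x ∈ D and x ∉ C, B; or x ∈ D ∩ B and x ∉ C. In each case x ∈ D ∪ (D ∪ B), so D ∖ C ⊆ D ∪ (D ∪ B).

Reverse inclusion. This inclusion fails. Take C = {1}, D = {1}, B = ∅; then 1 ∈ D ∪ (D ∪ B) but 1 ∉ D ∖ C.

(⊆) holds; (⊇) fails.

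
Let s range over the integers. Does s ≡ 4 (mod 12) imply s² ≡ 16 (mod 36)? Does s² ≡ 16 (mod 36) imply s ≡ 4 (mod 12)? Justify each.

[⇒] This fails: take s = 16. Then 16 ≡ 4 (mod 12), but 16² = 256 ≡ 4 (mod 36), not 16.

[⇐] This fails: take s = 14. Then 14² = 196 ≡ 16 (mod 36), yet 14 ≡ 2 (mod 12), not 4.

Neither direction holds.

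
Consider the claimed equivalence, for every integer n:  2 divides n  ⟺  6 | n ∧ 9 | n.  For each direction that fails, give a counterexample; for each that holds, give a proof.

Forward direction. This fails: take n = 2. Certainly 2 ∣ 2, but 6 ∤ 2.

Converse. Suppose 6 ∣ n and 9 ∣ n. Any common multiple of 6 and 9 is a multiple of their lcm; here lcm(6, 9) = 6·9/gcd(6, 9) = 54/3 = 18, so 18 ∣ n. Since 2 ∣ 18, it follows that 2 ∣ n.

The forward direction fails; the converse holds.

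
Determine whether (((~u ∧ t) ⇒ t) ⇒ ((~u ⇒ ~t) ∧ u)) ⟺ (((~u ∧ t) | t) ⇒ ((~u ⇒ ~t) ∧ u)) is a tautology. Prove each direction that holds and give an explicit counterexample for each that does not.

(⇒) Assume the antecedent. If t is true, the antecedent forces (t = T, u = T), and the consequent holds there. If t is false, the consequent reduces to true regardless of the other variables. Either way the consequent holds.

(⇐) This fails. Under t = F, u = F, the left side is false but the right side is true.

The forward direction holds; the converse fails.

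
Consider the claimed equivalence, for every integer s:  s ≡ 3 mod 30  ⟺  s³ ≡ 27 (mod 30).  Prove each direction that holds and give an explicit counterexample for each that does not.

[⇐] Suppose s³ ≡ 27 (mod 30). The only residue r in {0, …, 29} with r³ ≡ 27 (mod 30) is r = 3, so s ≡ 3 (mod 30).

[⇒] Suppose s ≡ 3 mod 30. Write s = 30j + 3. Then (30j + 3)³ = 27000j³ + 8100j² + 810j + 27 = 30(900j³ + 270j² + 27j) + 27, so s³ ≡ 27 (mod 30).

Both implications hold.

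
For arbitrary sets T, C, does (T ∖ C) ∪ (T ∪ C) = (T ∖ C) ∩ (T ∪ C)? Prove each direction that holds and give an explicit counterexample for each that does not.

(⊆) fails; (⊇) holds.

(⊇) Let x ∈ (T ∖ C) ∩ (T ∪ C). Then x ∈ T and x ∉ C, from which x ∈ (T ∖ C) ∪ (T ∪ C).

(⊆) This inclusion fails. Take T = ∅, C = {1}; then 1 ∈ (T ∖ C) ∪ (T ∪ C) but 1 ∉ (T ∖ C) ∩ (T ∪ C).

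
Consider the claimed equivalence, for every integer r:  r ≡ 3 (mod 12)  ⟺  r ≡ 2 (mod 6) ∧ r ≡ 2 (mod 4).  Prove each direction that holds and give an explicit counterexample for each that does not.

(⇒) This fails: r = 3 gives 3 ≡ 3 (mod 12) but 3 ≡ 3 (mod 6), so the conjunction on the right does not hold.

(⇐) This fails: r = 2 satisfies both congruences on the right (2 ≡ 2 mod 6 and 2 ≡ 2 mod 4) yet 2 ≡ 2 (mod 12), not 3.

Neither direction holds.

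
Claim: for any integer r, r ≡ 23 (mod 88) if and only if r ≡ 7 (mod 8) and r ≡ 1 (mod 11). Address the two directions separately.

(⇒) Suppose r ≡ 23 (mod 88); write r = 88j + 23. Since 8 ∣ 88, reducing mod 8 gives r ≡ 23 ≡ 7 (mod 8); since 11 ∣ 88, reducing mod 11 gives r ≡ 23 ≡ 1 (mod 11).

(⇐) Conversely, if r ≡ 7 (mod 8) and r ≡ 1 (mod 11), then by the Chinese remainder theorem r ≡ 23 (mod 88). This is exactly r ≡ 23 (mod 88).

Both implications hold.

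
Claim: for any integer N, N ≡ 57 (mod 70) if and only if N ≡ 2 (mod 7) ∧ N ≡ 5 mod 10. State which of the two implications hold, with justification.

(→) This fails: N = 57 gives 57 ≡ 57 (mod 70) but 57 ≡ 1 (mod 7), so the conjunction on the right does not hold.

(←) This fails: N = 65 satisfies both congruences on the right (65 ≡ 2 mod 7 and 65 ≡ 5 mod 10) yet 65 ≡ 65 (mod 70), not 57.

(⇒) fails and (⇐) fails.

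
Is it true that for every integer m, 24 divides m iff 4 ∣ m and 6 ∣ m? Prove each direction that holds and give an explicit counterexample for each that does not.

[⇒] If 24 ∣ m, write m = 24q. Since 24 = 6·4, m = 4·(6q), so 4 ∣ m; and since 24 = 4·6, m = 6·(4q), so 6 ∣ m.

[⇐] This fails: take m = 12. Both 4 ∣ 12 and 6 ∣ 12, yet 12 is not a multiple of 24 (since 12 = 0·24 + 12), so 24 ∤ 12.

Only the forward implication holds.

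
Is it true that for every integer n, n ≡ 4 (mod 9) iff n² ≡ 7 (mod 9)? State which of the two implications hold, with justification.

(⇒) holds; (⇐) fails.

(→) Suppose n ≡ 4 (mod 9). Write n = 9j + 4. Then (9j + 4)² = 81j² + 72j + 16 = 9(9j² + 8j + 1) + 7, so n² ≡ 7 (mod 9).

(←) This fails: take n = 5. Then 5² = 25 ≡ 7 (mod 9), yet 5 ≡ 5 (mod 9), not 4.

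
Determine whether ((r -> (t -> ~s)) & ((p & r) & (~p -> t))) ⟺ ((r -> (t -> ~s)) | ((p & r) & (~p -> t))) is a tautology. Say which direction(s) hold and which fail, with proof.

Not equivalent: only (⇒) holds.

(⟸) This fails. Under s = F, t = F, p = F, r = F, the left side is false but the right side is true.

(⟹) Assume the antecedent. If s is true, the antecedent forces (s = T, t = F, p = T, r = T), and the consequent holds there. If s is false, the consequent reduces to true regardless of the other variables. Either way the consequent holds.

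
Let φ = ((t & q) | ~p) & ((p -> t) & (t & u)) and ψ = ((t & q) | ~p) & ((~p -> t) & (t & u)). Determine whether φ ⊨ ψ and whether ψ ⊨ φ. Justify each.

Both directions hold; the statement is true.

(⟹) Assume the antecedent. If q is true, the antecedent forces (q = T, p = F, u = T, t = T) or (q = T, p = T, u = T, t = T), and the consequent holds there. If q is false, the antecedent forces (q = F, p = F, u = T, t = T), and the consequent holds there. Either way the consequent holds.

(⟸) Assume the antecedent. If q is true, the antecedent forces (q = T, p = F, u = T, t = T) or (q = T, p = T, u = T, t = T), and the consequent holds there. If q is false, the antecedent forces (q = F, p = F, u = T, t = T), and the consequent holds there. Either way the consequent holds.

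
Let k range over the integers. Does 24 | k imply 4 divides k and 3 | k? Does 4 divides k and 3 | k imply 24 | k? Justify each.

(⇒) holds; (⇐) fails.

(⇒) If 24 ∣ k, write k = 24q. Since 24 = 6·4, k = 4·(6q), so 4 ∣ k; and since 24 = 8·3, k = 3·(8q), so 3 ∣ k.

(⇐) This fails: take k = 12. Both 4 ∣ 12 and 3 ∣ 12, yet 12 is not a multiple of 24 (since 12 = 0·24 + 12), so 24 ∤ 12.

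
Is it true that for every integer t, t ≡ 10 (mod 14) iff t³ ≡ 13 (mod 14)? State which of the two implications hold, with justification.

Both directions fail.

(⇒) This fails: take t = 10. Then 10 ≡ 10 (mod 14), but 10³ = 1000 ≡ 6 (mod 14), not 13.

(⇐) This fails: take t = 3. Then 3³ = 27 ≡ 13 (mod 14), yet 3 ≡ 3 (mod 14), not 10.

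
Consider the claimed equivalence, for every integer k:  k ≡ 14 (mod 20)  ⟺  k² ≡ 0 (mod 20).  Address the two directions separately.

Neither direction holds.

Forward direction. This fails: take k = 14. Then 14 ≡ 14 (mod 20), but 14² = 196 ≡ 16 (mod 20), not 0.

Converse. This fails: take k = 0. Then 0² = 0 ≡ 0 (mod 20), yet 0 ≡ 0 (mod 20), not 14.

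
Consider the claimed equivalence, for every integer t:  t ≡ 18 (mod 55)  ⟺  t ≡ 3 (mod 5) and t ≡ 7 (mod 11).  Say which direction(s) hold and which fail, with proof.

Both directions hold.

Forward direction. Suppose t ≡ 18 (mod 55); write t = 55j + 18. Since 5 ∣ 55, reducing mod 5 gives t ≡ 18 ≡ 3 (mod 5); since 11 ∣ 55, reducing mod 11 gives t ≡ 18 ≡ 7 (mod 11).

Converse. If t ≡ 3 (mod 5) and t ≡ 7 (mod 11), then by the Chinese remainder theorem t ≡ 18 (mod 55). This is exactly t ≡ 18 (mod 55).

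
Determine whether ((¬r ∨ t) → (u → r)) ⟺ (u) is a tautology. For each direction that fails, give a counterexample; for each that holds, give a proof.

Forward direction. This fails. Under t = F, r = F, u = F, the left side is true but the right side is false.

Converse. This fails. Under t = F, r = F, u = T, the left side is false but the right side is true.

(⇒) fails and (⇐) fails.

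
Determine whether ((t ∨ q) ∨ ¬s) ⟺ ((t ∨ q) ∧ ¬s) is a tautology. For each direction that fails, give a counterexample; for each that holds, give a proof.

Only the converse holds.

(⇒) This fails. Under s = F, q = F, t = F, the left side is true but the right side is false.

(⇐) Assume the antecedent. If s is true, the antecedent cannot hold. If s is false, (t ∨ q) ∨ ¬s reduces to true regardless of the other variables. Either way (t ∨ q) ∨ ¬s holds.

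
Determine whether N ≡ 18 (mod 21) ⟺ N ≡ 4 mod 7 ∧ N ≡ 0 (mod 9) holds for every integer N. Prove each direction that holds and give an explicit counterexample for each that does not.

The forward direction fails; the converse holds.

[⇒] This fails: N = 60 gives 60 ≡ 18 (mod 21) but 60 ≡ 6 (mod 9), so the conjunction on the right does not hold.

[⇐] Conversely, if N ≡ 4 (mod 7) and N ≡ 0 (mod 9), then by the Chinese remainder theorem N ≡ 18 (mod 63). Since 18 ≡ 18 (mod 21) and 21 ∣ 63, we get N ≡ 18 (mod 21).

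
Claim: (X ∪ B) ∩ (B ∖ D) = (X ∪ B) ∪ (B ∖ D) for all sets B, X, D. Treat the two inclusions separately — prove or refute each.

Reverse inclusion. This inclusion fails. Take B = ∅, X = {1}, D = ∅; then 1 ∈ (X ∪ B) ∪ (B ∖ D) but 1 ∉ (X ∪ B) ∩ (B ∖ D).

Forward inclusion. Let x ∈ (X ∪ B) ∩ (B ∖ D). Then either x ∈ B and x ∉ X, D; or x ∈ B ∩ X and x ∉ D. In each case x ∈ (X ∪ B) ∪ (B ∖ D), so (X ∪ B) ∩ (B ∖ D) ⊆ (X ∪ B) ∪ (B ∖ D).

Only the forward inclusion holds.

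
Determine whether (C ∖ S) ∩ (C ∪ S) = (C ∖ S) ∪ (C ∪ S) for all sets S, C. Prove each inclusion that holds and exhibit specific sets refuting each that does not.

(⊆) holds; (⊇) fails.

(⟹) Let x ∈ (C ∖ S) ∩ (C ∪ S). Then x ∈ C and x ∉ S, from which x ∈ (C ∖ S) ∪ (C ∪ S).

(⟸) This inclusion fails. Take S = {1}, C = ∅; then 1 ∈ (C ∖ S) ∪ (C ∪ S) but 1 ∉ (C ∖ S) ∩ (C ∪ S).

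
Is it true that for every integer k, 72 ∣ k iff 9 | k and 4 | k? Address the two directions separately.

(→) If 72 ∣ k, write k = 72q. Since 72 = 8·9, k = 9·(8q), so 9 ∣ k; and since 72 = 18·4, k = 4·(18q), so 4 ∣ k.

(←) This fails: take k = 36. Both 9 ∣ 36 and 4 ∣ 36, yet 36 is not a multiple of 72 (since 36 = 0·72 + 36), so 72 ∤ 36.

Only the forward direction holds.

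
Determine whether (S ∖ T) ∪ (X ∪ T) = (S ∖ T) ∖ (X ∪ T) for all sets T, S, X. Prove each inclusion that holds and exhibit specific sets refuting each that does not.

The sets are not equal: only the reverse inclusion holds.

(⊆) This inclusion fails. Take T = {1}, S = ∅, X = ∅; then 1 ∈ (S ∖ T) ∪ (X ∪ T) but 1 ∉ (S ∖ T) ∖ (X ∪ T).

(⊇) Let x ∈ (S ∖ T) ∖ (X ∪ T). Then x ∈ S and x ∉ T, X, from which x ∈ (S ∖ T) ∪ (X ∪ T).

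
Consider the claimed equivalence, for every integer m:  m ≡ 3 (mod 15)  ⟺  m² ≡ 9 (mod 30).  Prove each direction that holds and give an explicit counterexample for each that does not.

(→) This fails: take m = 18. Then 18 ≡ 3 (mod 15), but 18² = 324 ≡ 24 (mod 30), not 9.

(←) This fails: take m = 27. Then 27² = 729 ≡ 9 (mod 30), yet 27 ≡ 12 (mod 15), not 3.

(⇒) fails and (⇐) fails.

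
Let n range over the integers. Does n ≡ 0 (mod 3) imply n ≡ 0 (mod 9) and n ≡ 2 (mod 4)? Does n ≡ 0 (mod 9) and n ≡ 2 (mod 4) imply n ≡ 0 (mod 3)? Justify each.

Only the reverse direction holds.

(→) This fails: n = 0 gives 0 ≡ 0 (mod 3) but 0 ≡ 0 (mod 4), so the conjunction on the right does not hold.

(←) Conversely, if n ≡ 0 (mod 9) and n ≡ 2 (mod 4), then by the Chinese remainder theorem n ≡ 18 (mod 36). Since 18 ≡ 0 (mod 3) and 3 ∣ 36, we get n ≡ 0 (mod 3).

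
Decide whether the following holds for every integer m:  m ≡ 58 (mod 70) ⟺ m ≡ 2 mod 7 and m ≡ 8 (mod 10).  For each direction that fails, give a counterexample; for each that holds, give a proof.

Both directions hold; the statement is true.

Forward direction. Suppose m ≡ 58 (mod 70); write m = 70j + 58. Since 7 ∣ 70, reducing mod 7 gives m ≡ 58 ≡ 2 (mod 7); since 10 ∣ 70, reducing mod 10 gives m ≡ 58 ≡ 8 (mod 10).

Converse. If m ≡ 2 (mod 7) and m ≡ 8 (mod 10), then by the Chinese remainder theorem m ≡ 58 (mod 70). This is exactly m ≡ 58 (mod 70).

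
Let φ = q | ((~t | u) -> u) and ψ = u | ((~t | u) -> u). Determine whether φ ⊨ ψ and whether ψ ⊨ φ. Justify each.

(⟹) This fails. Under q = T, t = F, u = F, the left side is true but the right side is false.

(⟸) Assume the antecedent. If t is true, q | ((~t | u) -> u) reduces to true regardless of the other variables. If t is false, the antecedent forces (q = F, t = F, u = T) or (q = T, t = F, u = T), and q | ((~t | u) -> u) holds there. Either way q | ((~t | u) -> u) holds.

Only the reverse direction holds.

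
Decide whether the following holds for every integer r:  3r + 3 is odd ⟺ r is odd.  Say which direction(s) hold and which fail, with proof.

Neither direction holds.

(→) This fails: r = 0 gives 3r + 3 = 3, which is odd, but 0 is even, not odd.

(←) This also fails: r = 3 is odd, but 3r + 3 = 12 is even, not odd.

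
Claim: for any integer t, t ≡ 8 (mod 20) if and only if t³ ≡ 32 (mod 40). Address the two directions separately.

The forward direction holds; the converse fails.

[⇐] This fails: take t = 18. Then 18³ = 5832 ≡ 32 (mod 40), yet 18 ≡ 18 (mod 20), not 8.

[⇒] Suppose t ≡ 8 (mod 20). Working modulo 40, t ∈ {8, 28}; for each such r, r³ ≡ 32 (mod 40).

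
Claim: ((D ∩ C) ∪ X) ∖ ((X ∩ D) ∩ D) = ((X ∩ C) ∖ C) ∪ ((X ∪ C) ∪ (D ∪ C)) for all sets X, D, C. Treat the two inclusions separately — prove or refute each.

(⟹) Let x ∈ ((D ∩ C) ∪ X) ∖ ((X ∩ D) ∩ D). Then either x ∈ X and x ∉ D, C; or x ∈ X ∩ C and x ∉ D; or x ∈ D ∩ C and x ∉ X. In each case x ∈ ((X ∩ C) ∖ C) ∪ ((X ∪ C) ∪ (D ∪ C)), so ((D ∩ C) ∪ X) ∖ ((X ∩ D) ∩ D) ⊆ ((X ∩ C) ∖ C) ∪ ((X ∪ C) ∪ (D ∪ C)).

(⟸) This inclusion fails. Take X = ∅, D = {1}, C = ∅; then 1 ∈ ((X ∩ C) ∖ C) ∪ ((X ∪ C) ∪ (D ∪ C)) but 1 ∉ ((D ∩ C) ∪ X) ∖ ((X ∩ D) ∩ D).

(⊆) holds; (⊇) fails.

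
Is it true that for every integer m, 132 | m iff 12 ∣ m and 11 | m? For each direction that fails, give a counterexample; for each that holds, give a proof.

The biconditional holds.

(⟸) Suppose 12 ∣ m and 11 ∣ m. Any common multiple of 12 and 11 is a multiple of their lcm; here gcd(12, 11) = 1, so lcm(12, 11) = 12·11 = 132, so 132 ∣ m.

(⟹) If 132 ∣ m, write m = 132q. Since 132 = 11·12, m = 12·(11q), so 12 ∣ m; and since 132 = 12·11, m = 11·(12q), so 11 ∣ m.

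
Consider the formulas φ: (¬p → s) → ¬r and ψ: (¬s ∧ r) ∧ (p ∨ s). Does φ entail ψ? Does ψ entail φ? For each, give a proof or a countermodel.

(⟹) This fails. Under p = F, r = F, s = F, the left side is true but the right side is false.

(⟸) This fails. Under p = T, r = T, s = F, the left side is false but the right side is true.

Neither direction holds.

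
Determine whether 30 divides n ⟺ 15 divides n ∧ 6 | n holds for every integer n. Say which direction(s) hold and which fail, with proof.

Equivalent; both directions hold.

(⇒) If 30 ∣ n, write n = 30q. Since 30 = 2·15, n = 15·(2q), so 15 ∣ n; and since 30 = 5·6, n = 6·(5q), so 6 ∣ n.

(⇐) Suppose 15 ∣ n and 6 ∣ n. Any common multiple of 15 and 6 is a multiple of their lcm; here lcm(15, 6) = 15·6/gcd(15, 6) = 90/3 = 30, so 30 ∣ n.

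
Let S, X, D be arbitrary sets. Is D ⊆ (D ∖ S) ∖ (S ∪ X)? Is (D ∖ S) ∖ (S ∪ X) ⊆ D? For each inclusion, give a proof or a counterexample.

(⊆) This inclusion fails. Take S = {1}, X = ∅, D = {1}; then 1 ∈ D but 1 ∉ (D ∖ S) ∖ (S ∪ X).

(⊇) Let x ∈ (D ∖ S) ∖ (S ∪ X). Then x ∈ D and x ∉ S, X, from which x ∈ D.

(⊆) fails; (⊇) holds.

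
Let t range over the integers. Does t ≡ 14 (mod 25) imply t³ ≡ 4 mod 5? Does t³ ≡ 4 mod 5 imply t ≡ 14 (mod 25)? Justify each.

(→) Suppose t ≡ 14 (mod 25). Then t³ ≡ 14³ = 2744 (mod 25), and since 5 ∣ 25, also t³ ≡ 4 (mod 5).

(←) This fails: take t = 4. Then 4³ = 64 ≡ 4 (mod 5), yet 4 ≡ 4 (mod 25), not 14.

The forward direction holds; the converse fails.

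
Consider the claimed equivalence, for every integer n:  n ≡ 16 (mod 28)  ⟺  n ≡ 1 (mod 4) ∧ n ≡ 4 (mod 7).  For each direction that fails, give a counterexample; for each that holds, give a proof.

Neither direction holds.

[⇒] This fails: n = 16 gives 16 ≡ 16 (mod 28) but 16 ≡ 0 (mod 4), so the conjunction on the right does not hold.

[⇐] This fails: n = 25 satisfies both congruences on the right (25 ≡ 1 mod 4 and 25 ≡ 4 mod 7) yet 25 ≡ 25 (mod 28), not 16.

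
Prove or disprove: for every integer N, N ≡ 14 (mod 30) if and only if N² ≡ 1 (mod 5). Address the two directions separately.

[⇒] Suppose N ≡ 14 (mod 30). Then N² ≡ 14² = 196 (mod 30), and since 5 ∣ 30, also N² ≡ 1 (mod 5).

[⇐] This fails: take N = 1. Then 1² = 1 ≡ 1 (mod 5), yet 1 ≡ 1 (mod 30), not 14.

(⇒) holds; (⇐) fails.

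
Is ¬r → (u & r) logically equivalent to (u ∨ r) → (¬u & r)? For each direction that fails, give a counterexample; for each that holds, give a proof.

Forward direction. This fails. Under u = T, r = T, the left side is true but the right side is false.

Converse. This fails. Under u = F, r = F, the left side is false but the right side is true.

Neither direction holds.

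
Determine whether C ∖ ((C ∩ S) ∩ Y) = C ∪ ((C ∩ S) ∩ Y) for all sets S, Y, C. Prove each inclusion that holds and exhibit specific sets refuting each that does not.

Only the forward inclusion holds.

(⊆) Let x ∈ C ∖ ((C ∩ S) ∩ Y). Then either x ∈ C and x ∉ S, Y; or x ∈ S ∩ C and x ∉ Y; or x ∈ Y ∩ C and x ∉ S. In each case x ∈ C ∪ ((C ∩ S) ∩ Y), so C ∖ ((C ∩ S) ∩ Y) ⊆ C ∪ ((C ∩ S) ∩ Y).

(⊇) This inclusion fails. Take S = {1}, Y = {1}, C = {1}; then 1 ∈ C ∪ ((C ∩ S) ∩ Y) but 1 ∉ C ∖ ((C ∩ S) ∩ Y).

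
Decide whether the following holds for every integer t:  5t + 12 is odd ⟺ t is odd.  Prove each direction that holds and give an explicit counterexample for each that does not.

Equivalent; both directions hold.

(⇒) Suppose 5t + 12 is odd. Since 5 is odd, 5t and t have the same parity, so 5t + 12 ≡ t + 12 (mod 2). As 12 is even, 5t + 12 is odd exactly when t is odd. Thus t is odd.

(⇐) Conversely, suppose t is odd; write t = 2j + 1. Then 5t + 12 = 5·(2j + 1) + 12 = 2·5j + 17, which is odd.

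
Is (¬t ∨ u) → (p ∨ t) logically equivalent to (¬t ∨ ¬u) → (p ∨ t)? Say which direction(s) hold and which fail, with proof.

Both directions hold; the statement is true.

[⇒] Assume the antecedent. If t is true, (¬t ∨ ¬u) → (p ∨ t) reduces to true regardless of the other variables. If t is false, the antecedent forces (u = F, t = F, p = T) or (u = T, t = F, p = T), and (¬t ∨ ¬u) → (p ∨ t) holds there. Either way (¬t ∨ ¬u) → (p ∨ t) holds.

[⇐] Assume the antecedent. If t is true, (¬t ∨ u) → (p ∨ t) reduces to true regardless of the other variables. If t is false, the antecedent forces (u = F, t = F, p = T) or (u = T, t = F, p = T), and (¬t ∨ u) → (p ∨ t) holds there. Either way (¬t ∨ u) → (p ∨ t) holds.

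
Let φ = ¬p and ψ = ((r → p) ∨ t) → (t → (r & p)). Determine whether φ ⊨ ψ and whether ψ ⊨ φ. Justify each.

(⟹) This fails. Under t = T, r = F, p = F, the left side is true but the right side is false.

(⟸) This fails. Under t = F, r = F, p = T, the left side is false but the right side is true.

Neither direction holds.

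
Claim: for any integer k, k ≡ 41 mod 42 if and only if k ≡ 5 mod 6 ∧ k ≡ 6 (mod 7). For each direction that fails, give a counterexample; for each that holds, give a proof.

Forward direction. Suppose k ≡ 41 (mod 42); write k = 42j + 41. Since 6 ∣ 42, reducing mod 6 gives k ≡ 41 ≡ 5 (mod 6); since 7 ∣ 42, reducing mod 7 gives k ≡ 41 ≡ 6 (mod 7).

Converse. If k ≡ 5 (mod 6) and k ≡ 6 (mod 7), then by the Chinese remainder theorem k ≡ 41 (mod 42). This is exactly k ≡ 41 (mod 42).

Both directions hold.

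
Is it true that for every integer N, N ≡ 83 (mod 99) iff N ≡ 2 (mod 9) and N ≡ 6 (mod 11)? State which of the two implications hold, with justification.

Both directions hold; the statement is true.

(→) Suppose N ≡ 83 (mod 99); write N = 99j + 83. Since 9 ∣ 99, reducing mod 9 gives N ≡ 83 ≡ 2 (mod 9); since 11 ∣ 99, reducing mod 11 gives N ≡ 83 ≡ 6 (mod 11).

(←) Conversely, if N ≡ 2 (mod 9) and N ≡ 6 (mod 11), then by the Chinese remainder theorem N ≡ 83 (mod 99). This is exactly N ≡ 83 (mod 99).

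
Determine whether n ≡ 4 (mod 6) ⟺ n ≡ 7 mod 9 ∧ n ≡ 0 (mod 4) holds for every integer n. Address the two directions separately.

(⇒) fails; (⇐) holds.

[⇐] If n ≡ 7 (mod 9) and n ≡ 0 (mod 4), then by the Chinese remainder theorem n ≡ 16 (mod 36). Since 16 ≡ 4 (mod 6) and 6 ∣ 36, we get n ≡ 4 (mod 6).

[⇒] This fails: n = 34 gives 34 ≡ 4 (mod 6) but 34 ≡ 2 (mod 4), so the conjunction on the right does not hold.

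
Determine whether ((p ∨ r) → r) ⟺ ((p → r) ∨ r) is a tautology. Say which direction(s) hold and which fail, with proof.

Both directions hold.

(→) Assume the antecedent. If r is true, (p → r) ∨ r reduces to true regardless of the other variables. If r is false, the antecedent forces (r = F, p = F), and (p → r) ∨ r holds there. Either way (p → r) ∨ r holds.

(←) Assume the antecedent. If r is true, (p ∨ r) → r reduces to true regardless of the other variables. If r is false, the antecedent forces (r = F, p = F), and (p ∨ r) → r holds there. Either way (p ∨ r) → r holds.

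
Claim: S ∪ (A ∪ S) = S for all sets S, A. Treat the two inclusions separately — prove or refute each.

Only the reverse inclusion holds.

(⊆) This inclusion fails. Take S = ∅, A = {1}; then 1 ∈ S ∪ (A ∪ S) but 1 ∉ S.

(⊇) Let x ∈ S. Then either x ∈ S and x ∉ A; or x ∈ S ∩ A. In each case x ∈ S ∪ (A ∪ S), so S ⊆ S ∪ (A ∪ S).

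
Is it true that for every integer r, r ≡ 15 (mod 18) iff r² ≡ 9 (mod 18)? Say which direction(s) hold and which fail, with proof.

The forward direction holds; the converse fails.

Forward direction. Suppose r ≡ 15 (mod 18). Write r = 18j + 15. Then (18j + 15)² = 324j² + 540j + 225 = 18(18j² + 30j + 12) + 9, so r² ≡ 9 (mod 18).

Converse. This fails: take r = 3. Then 3² = 9 ≡ 9 (mod 18), yet 3 ≡ 3 (mod 18), not 15.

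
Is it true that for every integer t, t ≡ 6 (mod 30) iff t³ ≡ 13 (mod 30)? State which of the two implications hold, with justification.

[⇒] This fails: take t = 6. Then 6 ≡ 6 (mod 30), but 6³ = 216 ≡ 6 (mod 30), not 13.

[⇐] This fails: take t = 7. Then 7³ = 343 ≡ 13 (mod 30), yet 7 ≡ 7 (mod 30), not 6.

Neither implication holds.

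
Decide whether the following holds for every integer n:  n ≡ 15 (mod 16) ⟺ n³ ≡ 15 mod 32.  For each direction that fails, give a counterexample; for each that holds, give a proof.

Only the converse holds.

Forward direction. This fails: take n = 31. Then 31 ≡ 15 (mod 16), but 31³ = 29791 ≡ 31 (mod 32), not 15.

Converse. The residues r modulo 32 with r³ ≡ 15 (mod 32) are exactly {15}, and each is ≡ 15 (mod 16).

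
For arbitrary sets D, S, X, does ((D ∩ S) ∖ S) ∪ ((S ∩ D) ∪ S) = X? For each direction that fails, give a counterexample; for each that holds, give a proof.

(⊆) This inclusion fails. Take D = ∅, S = {1}, X = ∅; then 1 ∈ ((D ∩ S) ∖ S) ∪ ((S ∩ D) ∪ S) but 1 ∉ X.

(⊇) This inclusion fails. Take D = ∅, S = ∅, X = {1}; then 1 ∈ X but 1 ∉ ((D ∩ S) ∖ S) ∪ ((S ∩ D) ∪ S).

(⊆) fails and (⊇) fails.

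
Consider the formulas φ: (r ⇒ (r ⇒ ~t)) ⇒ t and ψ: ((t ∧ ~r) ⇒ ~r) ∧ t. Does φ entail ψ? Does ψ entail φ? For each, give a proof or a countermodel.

Equivalent; both directions hold.

(⟹) Assume the antecedent. If r is true, the antecedent forces (r = T, t = T), and ((t ∧ ~r) ⇒ ~r) ∧ t holds there. If r is false, the antecedent forces (r = F, t = T), and ((t ∧ ~r) ⇒ ~r) ∧ t holds there. Either way ((t ∧ ~r) ⇒ ~r) ∧ t holds.

(⟸) Assume the antecedent. If r is true, the antecedent forces (r = T, t = T), and (r ⇒ (r ⇒ ~t)) ⇒ t holds there. If r is false, the antecedent forces (r = F, t = T), and (r ⇒ (r ⇒ ~t)) ⇒ t holds there. Either way (r ⇒ (r ⇒ ~t)) ⇒ t holds.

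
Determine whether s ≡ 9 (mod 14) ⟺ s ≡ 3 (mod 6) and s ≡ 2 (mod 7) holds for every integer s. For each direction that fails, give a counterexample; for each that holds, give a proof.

Forward direction. This fails: s = 37 gives 37 ≡ 9 (mod 14) but 37 ≡ 1 (mod 6), so the conjunction on the right does not hold.

Converse. If s ≡ 3 (mod 6) and s ≡ 2 (mod 7), then by the Chinese remainder theorem s ≡ 9 (mod 42). Since 9 ≡ 9 (mod 14) and 14 ∣ 42, we get s ≡ 9 (mod 14).

The forward direction fails; the converse holds.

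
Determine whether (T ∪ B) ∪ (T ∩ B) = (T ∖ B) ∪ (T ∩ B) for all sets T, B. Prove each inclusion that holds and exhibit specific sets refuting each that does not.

(⊆) fails; (⊇) holds.

(⟹) This inclusion fails. Take T = ∅, B = {1}; then 1 ∈ (T ∪ B) ∪ (T ∩ B) but 1 ∉ (T ∖ B) ∪ (T ∩ B).

(⟸) Let x ∈ (T ∖ B) ∪ (T ∩ B). Then either x ∈ T and x ∉ B; or x ∈ T ∩ B. In each case x ∈ (T ∪ B) ∪ (T ∩ B), so (T ∖ B) ∪ (T ∩ B) ⊆ (T ∪ B) ∪ (T ∩ B).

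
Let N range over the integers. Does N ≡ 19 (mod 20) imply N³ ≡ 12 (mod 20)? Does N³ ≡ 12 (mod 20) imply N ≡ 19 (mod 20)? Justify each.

Neither direction holds.

(⟹) This fails: take N = 19. Then 19 ≡ 19 (mod 20), but 19³ = 6859 ≡ 19 (mod 20), not 12.

(⟸) This fails: take N = 8. Then 8³ = 512 ≡ 12 (mod 20), yet 8 ≡ 8 (mod 20), not 19.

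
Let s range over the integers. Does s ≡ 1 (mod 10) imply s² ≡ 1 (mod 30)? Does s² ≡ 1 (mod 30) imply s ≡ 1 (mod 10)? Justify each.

(⇒) fails and (⇐) fails.

(→) This fails: take s = 21. Then 21 ≡ 1 (mod 10), but 21² = 441 ≡ 21 (mod 30), not 1.

(←) This fails: take s = 19. Then 19² = 361 ≡ 1 (mod 30), yet 19 ≡ 9 (mod 10), not 1.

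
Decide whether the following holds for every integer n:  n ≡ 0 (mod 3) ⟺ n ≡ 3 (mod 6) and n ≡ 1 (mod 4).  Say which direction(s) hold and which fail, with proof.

(⟹) This fails: n = 0 gives 0 ≡ 0 (mod 3) but 0 ≡ 0 (mod 6), so the conjunction on the right does not hold.

(⟸) Conversely, if n ≡ 3 (mod 6) and n ≡ 1 (mod 4), then by the Chinese remainder theorem n ≡ 9 (mod 12). Since 9 ≡ 0 (mod 3) and 3 ∣ 12, we get n ≡ 0 (mod 3).

The forward direction fails; the converse holds.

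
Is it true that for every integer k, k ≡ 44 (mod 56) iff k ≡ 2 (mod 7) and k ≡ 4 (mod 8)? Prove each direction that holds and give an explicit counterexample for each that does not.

Both implications hold.

(⟹) Suppose k ≡ 44 (mod 56); write k = 56j + 44. Since 7 ∣ 56, reducing mod 7 gives k ≡ 44 ≡ 2 (mod 7); since 8 ∣ 56, reducing mod 8 gives k ≡ 44 ≡ 4 (mod 8).

(⟸) Conversely, if k ≡ 2 (mod 7) and k ≡ 4 (mod 8), then by the Chinese remainder theorem k ≡ 44 (mod 56). This is exactly k ≡ 44 (mod 56).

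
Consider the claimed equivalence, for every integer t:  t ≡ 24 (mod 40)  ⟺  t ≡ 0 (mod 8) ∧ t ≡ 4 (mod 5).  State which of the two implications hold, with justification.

Forward direction. Suppose t ≡ 24 (mod 40); write t = 40j + 24. Since 8 ∣ 40, reducing mod 8 gives t ≡ 24 ≡ 0 (mod 8); since 5 ∣ 40, reducing mod 5 gives t ≡ 24 ≡ 4 (mod 5).

Converse. If t ≡ 0 (mod 8) and t ≡ 4 (mod 5), then by the Chinese remainder theorem t ≡ 24 (mod 40). This is exactly t ≡ 24 (mod 40).

The biconditional holds.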